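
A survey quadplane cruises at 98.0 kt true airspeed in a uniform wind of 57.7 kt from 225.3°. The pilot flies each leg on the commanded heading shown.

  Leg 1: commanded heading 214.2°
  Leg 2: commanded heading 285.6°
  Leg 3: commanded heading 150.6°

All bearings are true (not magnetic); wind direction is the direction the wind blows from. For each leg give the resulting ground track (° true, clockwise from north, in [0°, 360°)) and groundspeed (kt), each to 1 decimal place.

Leg 1: heading 214.2°; drift -15.0° → track 199.2°, groundspeed 42.8 kt
Leg 2: heading 285.6°; drift +35.8° → track 321.4°, groundspeed 85.6 kt
Leg 3: heading 150.6°; drift -33.9° → track 116.7°, groundspeed 99.7 kt

Leg 1: track=199.2°, groundspeed=42.8 kt
Leg 2: track=321.4°, groundspeed=85.6 kt
Leg 3: track=116.7°, groundspeed=99.7 kt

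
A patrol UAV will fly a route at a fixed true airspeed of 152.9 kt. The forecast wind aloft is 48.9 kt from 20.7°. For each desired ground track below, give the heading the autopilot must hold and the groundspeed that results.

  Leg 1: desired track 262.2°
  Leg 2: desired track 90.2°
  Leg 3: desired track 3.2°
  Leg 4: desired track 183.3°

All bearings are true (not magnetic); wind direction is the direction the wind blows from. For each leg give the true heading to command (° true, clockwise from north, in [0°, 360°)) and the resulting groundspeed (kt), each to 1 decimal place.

Leg 1: heading=278.5°, groundspeed=170.1 kt
Leg 2: heading=72.8°, groundspeed=128.8 kt
Leg 3: heading=8.7°, groundspeed=105.6 kt
Leg 4: heading=177.8°, groundspeed=198.9 kt

Leg 1: desired track 262.2°; wind correction +16.3° → command heading 278.5°, groundspeed 170.1 kt
Leg 2: desired track 90.2°; wind correction -17.4° → command heading 72.8°, groundspeed 128.8 kt
Leg 3: desired track 3.2°; wind correction +5.5° → command heading 8.7°, groundspeed 105.6 kt
Leg 4: desired track 183.3°; wind correction -5.5° → command heading 177.8°, groundspeed 198.9 kt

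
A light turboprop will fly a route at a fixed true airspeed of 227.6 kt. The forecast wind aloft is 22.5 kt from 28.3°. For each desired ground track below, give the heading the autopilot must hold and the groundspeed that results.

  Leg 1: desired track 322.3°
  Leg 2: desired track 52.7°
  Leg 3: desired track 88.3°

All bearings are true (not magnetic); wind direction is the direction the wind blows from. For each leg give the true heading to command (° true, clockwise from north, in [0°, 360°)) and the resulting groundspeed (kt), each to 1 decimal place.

Leg 1: desired track 322.3°; wind correction +5.2° → command heading 327.5°, groundspeed 217.5 kt
Leg 2: desired track 52.7°; wind correction -2.3° → command heading 50.4°, groundspeed 206.9 kt
Leg 3: desired track 88.3°; wind correction -4.9° → command heading 83.4°, groundspeed 215.5 kt

Leg 1: heading=327.5°, groundspeed=217.5 kt
Leg 2: heading=50.4°, groundspeed=206.9 kt
Leg 3: heading=83.4°, groundspeed=215.5 kt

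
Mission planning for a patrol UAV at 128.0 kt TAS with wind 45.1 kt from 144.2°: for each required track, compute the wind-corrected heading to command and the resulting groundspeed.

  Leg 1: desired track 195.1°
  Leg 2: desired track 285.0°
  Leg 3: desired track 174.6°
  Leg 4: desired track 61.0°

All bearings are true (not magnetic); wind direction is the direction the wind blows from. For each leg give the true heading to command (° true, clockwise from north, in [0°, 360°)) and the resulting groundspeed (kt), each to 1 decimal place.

Leg 1: heading=179.2°, groundspeed=94.7 kt
Leg 2: heading=272.1°, groundspeed=159.7 kt
Leg 3: heading=164.3°, groundspeed=87.0 kt
Leg 4: heading=81.5°, groundspeed=114.6 kt

Leg 1: desired track 195.1°; wind correction -15.9° → command heading 179.2°, groundspeed 94.7 kt
Leg 2: desired track 285.0°; wind correction -12.9° → command heading 272.1°, groundspeed 159.7 kt
Leg 3: desired track 174.6°; wind correction -10.3° → command heading 164.3°, groundspeed 87.0 kt
Leg 4: desired track 61.0°; wind correction +20.5° → command heading 81.5°, groundspeed 114.6 kt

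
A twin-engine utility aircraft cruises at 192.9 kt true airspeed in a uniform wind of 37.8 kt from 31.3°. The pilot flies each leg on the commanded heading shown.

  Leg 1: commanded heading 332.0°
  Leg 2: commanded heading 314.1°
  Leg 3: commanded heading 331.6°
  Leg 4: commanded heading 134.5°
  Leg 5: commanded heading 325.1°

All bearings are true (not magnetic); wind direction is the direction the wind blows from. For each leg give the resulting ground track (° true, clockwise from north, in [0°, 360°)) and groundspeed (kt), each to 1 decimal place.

Leg 1: heading 332.0°; drift -10.6° → track 321.4°, groundspeed 176.6 kt
Leg 2: heading 314.1°; drift -11.3° → track 302.8°, groundspeed 188.2 kt
Leg 3: heading 331.6°; drift -10.6° → track 321.0°, groundspeed 176.9 kt
Leg 4: heading 134.5°; drift +10.3° → track 144.8°, groundspeed 204.9 kt
Leg 5: heading 325.1°; drift -11.0° → track 314.1°, groundspeed 181.0 kt

Leg 1: track=321.4°, groundspeed=176.6 kt
Leg 2: track=302.8°, groundspeed=188.2 kt
Leg 3: track=321.0°, groundspeed=176.9 kt
Leg 4: track=144.8°, groundspeed=204.9 kt
Leg 5: track=314.1°, groundspeed=181.0 kt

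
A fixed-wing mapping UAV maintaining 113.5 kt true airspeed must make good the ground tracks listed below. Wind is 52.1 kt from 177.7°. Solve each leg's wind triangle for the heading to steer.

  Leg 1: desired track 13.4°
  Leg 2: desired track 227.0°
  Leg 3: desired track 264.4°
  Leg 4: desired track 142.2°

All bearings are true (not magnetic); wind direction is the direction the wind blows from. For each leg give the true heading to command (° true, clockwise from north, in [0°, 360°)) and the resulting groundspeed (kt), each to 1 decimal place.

Leg 1: desired track 13.4°; wind correction +7.1° → command heading 20.5°, groundspeed 162.8 kt
Leg 2: desired track 227.0°; wind correction -20.4° → command heading 206.6°, groundspeed 72.4 kt
Leg 3: desired track 264.4°; wind correction -27.3° → command heading 237.1°, groundspeed 97.9 kt
Leg 4: desired track 142.2°; wind correction +15.5° → command heading 157.7°, groundspeed 67.0 kt

Leg 1: heading=20.5°, groundspeed=162.8 kt
Leg 2: heading=206.6°, groundspeed=72.4 kt
Leg 3: heading=237.1°, groundspeed=97.9 kt
Leg 4: heading=157.7°, groundspeed=67.0 kt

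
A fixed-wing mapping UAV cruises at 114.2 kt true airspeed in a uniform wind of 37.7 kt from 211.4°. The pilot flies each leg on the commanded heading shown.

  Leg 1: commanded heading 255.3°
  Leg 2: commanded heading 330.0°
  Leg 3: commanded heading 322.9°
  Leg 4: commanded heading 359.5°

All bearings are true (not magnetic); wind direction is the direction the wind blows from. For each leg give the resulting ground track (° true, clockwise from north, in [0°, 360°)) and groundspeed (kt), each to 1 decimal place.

Leg 1: heading 255.3°; drift +16.7° → track 272.0°, groundspeed 90.9 kt
Leg 2: heading 330.0°; drift +14.1° → track 344.1°, groundspeed 136.3 kt
Leg 3: heading 322.9°; drift +15.3° → track 338.2°, groundspeed 132.7 kt
Leg 4: heading 359.5°; drift +7.8° → track 7.3°, groundspeed 147.6 kt

Leg 1: track=272.0°, groundspeed=90.9 kt
Leg 2: track=344.1°, groundspeed=136.3 kt
Leg 3: track=338.2°, groundspeed=132.7 kt
Leg 4: track=7.3°, groundspeed=147.6 kt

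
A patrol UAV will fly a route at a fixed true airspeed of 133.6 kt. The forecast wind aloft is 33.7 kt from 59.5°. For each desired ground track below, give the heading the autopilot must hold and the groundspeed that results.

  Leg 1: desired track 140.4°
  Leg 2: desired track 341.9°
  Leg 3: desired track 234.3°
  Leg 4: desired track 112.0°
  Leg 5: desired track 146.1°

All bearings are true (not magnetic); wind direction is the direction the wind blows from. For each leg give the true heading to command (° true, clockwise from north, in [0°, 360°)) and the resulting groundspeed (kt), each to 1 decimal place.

Leg 1: heading=126.0°, groundspeed=124.1 kt
Leg 2: heading=356.2°, groundspeed=122.2 kt
Leg 3: heading=233.0°, groundspeed=167.1 kt
Leg 4: heading=100.5°, groundspeed=110.4 kt
Leg 5: heading=131.5°, groundspeed=127.3 kt

Leg 1: desired track 140.4°; wind correction -14.4° → command heading 126.0°, groundspeed 124.1 kt
Leg 2: desired track 341.9°; wind correction +14.3° → command heading 356.2°, groundspeed 122.2 kt
Leg 3: desired track 234.3°; wind correction -1.3° → command heading 233.0°, groundspeed 167.1 kt
Leg 4: desired track 112.0°; wind correction -11.5° → command heading 100.5°, groundspeed 110.4 kt
Leg 5: desired track 146.1°; wind correction -14.6° → command heading 131.5°, groundspeed 127.3 kt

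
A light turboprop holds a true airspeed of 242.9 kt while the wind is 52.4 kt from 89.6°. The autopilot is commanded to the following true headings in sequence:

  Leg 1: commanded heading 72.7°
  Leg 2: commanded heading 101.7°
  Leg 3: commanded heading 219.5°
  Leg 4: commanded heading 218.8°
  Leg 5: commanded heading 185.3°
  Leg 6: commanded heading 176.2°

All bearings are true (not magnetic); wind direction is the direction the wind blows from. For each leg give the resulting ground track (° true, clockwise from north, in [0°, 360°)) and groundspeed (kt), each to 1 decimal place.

Leg 1: heading 72.7°; drift -4.5° → track 68.2°, groundspeed 193.4 kt
Leg 2: heading 101.7°; drift +3.3° → track 105.0°, groundspeed 192.0 kt
Leg 3: heading 219.5°; drift +8.3° → track 227.8°, groundspeed 279.4 kt
Leg 4: heading 218.8°; drift +8.4° → track 227.2°, groundspeed 279.0 kt
Leg 5: heading 185.3°; drift +11.9° → track 197.2°, groundspeed 253.5 kt
Leg 6: heading 176.2°; drift +12.3° → track 188.5°, groundspeed 245.4 kt

Leg 1: track=68.2°, groundspeed=193.4 kt
Leg 2: track=105.0°, groundspeed=192.0 kt
Leg 3: track=227.8°, groundspeed=279.4 kt
Leg 4: track=227.2°, groundspeed=279.0 kt
Leg 5: track=197.2°, groundspeed=253.5 kt
Leg 6: track=188.5°, groundspeed=245.4 kt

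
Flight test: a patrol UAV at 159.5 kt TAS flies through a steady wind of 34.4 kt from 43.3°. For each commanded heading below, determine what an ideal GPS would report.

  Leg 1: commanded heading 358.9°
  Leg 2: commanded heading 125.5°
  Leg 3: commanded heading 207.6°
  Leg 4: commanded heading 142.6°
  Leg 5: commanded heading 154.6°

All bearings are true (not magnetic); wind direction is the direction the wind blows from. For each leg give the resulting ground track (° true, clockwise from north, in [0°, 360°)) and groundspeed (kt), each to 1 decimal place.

Leg 1: track=348.8°, groundspeed=137.1 kt
Leg 2: track=137.9°, groundspeed=158.5 kt
Leg 3: track=210.4°, groundspeed=192.8 kt
Leg 4: track=154.2°, groundspeed=168.5 kt
Leg 5: track=165.2°, groundspeed=175.0 kt

Leg 1: heading 358.9°; drift -10.1° → track 348.8°, groundspeed 137.1 kt
Leg 2: heading 125.5°; drift +12.4° → track 137.9°, groundspeed 158.5 kt
Leg 3: heading 207.6°; drift +2.8° → track 210.4°, groundspeed 192.8 kt
Leg 4: heading 142.6°; drift +11.6° → track 154.2°, groundspeed 168.5 kt
Leg 5: heading 154.6°; drift +10.6° → track 165.2°, groundspeed 175.0 kt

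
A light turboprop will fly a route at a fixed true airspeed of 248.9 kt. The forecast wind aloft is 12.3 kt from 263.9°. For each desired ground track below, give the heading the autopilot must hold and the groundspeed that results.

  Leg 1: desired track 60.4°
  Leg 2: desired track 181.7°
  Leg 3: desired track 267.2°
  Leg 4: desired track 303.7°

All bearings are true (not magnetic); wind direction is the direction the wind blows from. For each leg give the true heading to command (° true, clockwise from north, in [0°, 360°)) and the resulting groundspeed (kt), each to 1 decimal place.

Leg 1: heading=59.3°, groundspeed=260.1 kt
Leg 2: heading=184.5°, groundspeed=246.9 kt
Leg 3: heading=267.0°, groundspeed=236.6 kt
Leg 4: heading=301.9°, groundspeed=239.3 kt

Leg 1: desired track 60.4°; wind correction -1.1° → command heading 59.3°, groundspeed 260.1 kt
Leg 2: desired track 181.7°; wind correction +2.8° → command heading 184.5°, groundspeed 246.9 kt
Leg 3: desired track 267.2°; wind correction -0.2° → command heading 267.0°, groundspeed 236.6 kt
Leg 4: desired track 303.7°; wind correction -1.8° → command heading 301.9°, groundspeed 239.3 kt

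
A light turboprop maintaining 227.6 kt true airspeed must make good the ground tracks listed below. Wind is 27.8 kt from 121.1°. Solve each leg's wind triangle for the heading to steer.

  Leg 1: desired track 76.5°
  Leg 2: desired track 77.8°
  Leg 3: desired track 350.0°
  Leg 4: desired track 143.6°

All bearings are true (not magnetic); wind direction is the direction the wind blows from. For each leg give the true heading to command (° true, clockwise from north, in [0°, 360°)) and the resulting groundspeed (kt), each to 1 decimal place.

Leg 1: heading=81.4°, groundspeed=207.0 kt
Leg 2: heading=82.6°, groundspeed=206.6 kt
Leg 3: heading=355.3°, groundspeed=244.9 kt
Leg 4: heading=140.9°, groundspeed=201.7 kt

Leg 1: desired track 76.5°; wind correction +4.9° → command heading 81.4°, groundspeed 207.0 kt
Leg 2: desired track 77.8°; wind correction +4.8° → command heading 82.6°, groundspeed 206.6 kt
Leg 3: desired track 350.0°; wind correction +5.3° → command heading 355.3°, groundspeed 244.9 kt
Leg 4: desired track 143.6°; wind correction -2.7° → command heading 140.9°, groundspeed 201.7 kt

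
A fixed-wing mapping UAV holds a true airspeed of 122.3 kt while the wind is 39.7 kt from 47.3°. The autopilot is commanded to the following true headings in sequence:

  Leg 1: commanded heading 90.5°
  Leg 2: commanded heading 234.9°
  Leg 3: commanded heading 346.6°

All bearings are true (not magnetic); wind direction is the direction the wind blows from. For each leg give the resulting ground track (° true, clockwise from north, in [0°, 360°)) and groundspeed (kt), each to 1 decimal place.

Leg 1: track=106.7°, groundspeed=97.2 kt
Leg 2: track=233.0°, groundspeed=161.7 kt
Leg 3: track=328.0°, groundspeed=108.5 kt

Leg 1: heading 90.5°; drift +16.2° → track 106.7°, groundspeed 97.2 kt
Leg 2: heading 234.9°; drift -1.9° → track 233.0°, groundspeed 161.7 kt
Leg 3: heading 346.6°; drift -18.6° → track 328.0°, groundspeed 108.5 kt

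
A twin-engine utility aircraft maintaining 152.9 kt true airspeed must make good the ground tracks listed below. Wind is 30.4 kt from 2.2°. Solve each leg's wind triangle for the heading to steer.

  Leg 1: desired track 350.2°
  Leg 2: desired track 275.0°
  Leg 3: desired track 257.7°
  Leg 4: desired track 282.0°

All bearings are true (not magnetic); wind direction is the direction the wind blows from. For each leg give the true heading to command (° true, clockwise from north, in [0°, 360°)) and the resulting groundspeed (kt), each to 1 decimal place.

Leg 1: desired track 350.2°; wind correction +2.4° → command heading 352.6°, groundspeed 123.0 kt
Leg 2: desired track 275.0°; wind correction +11.5° → command heading 286.5°, groundspeed 148.4 kt
Leg 3: desired track 257.7°; wind correction +11.1° → command heading 268.8°, groundspeed 157.7 kt
Leg 4: desired track 282.0°; wind correction +11.3° → command heading 293.3°, groundspeed 144.8 kt

Leg 1: heading=352.6°, groundspeed=123.0 kt
Leg 2: heading=286.5°, groundspeed=148.4 kt
Leg 3: heading=268.8°, groundspeed=157.7 kt
Leg 4: heading=293.3°, groundspeed=144.8 kt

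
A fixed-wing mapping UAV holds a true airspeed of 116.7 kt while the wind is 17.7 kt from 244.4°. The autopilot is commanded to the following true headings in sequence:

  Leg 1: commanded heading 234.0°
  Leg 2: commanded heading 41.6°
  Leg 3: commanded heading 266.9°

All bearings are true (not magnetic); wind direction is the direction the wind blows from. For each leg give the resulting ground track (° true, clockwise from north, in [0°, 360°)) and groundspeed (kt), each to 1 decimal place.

Leg 1: track=232.2°, groundspeed=99.3 kt
Leg 2: track=44.6°, groundspeed=133.2 kt
Leg 3: track=270.8°, groundspeed=100.6 kt

Leg 1: heading 234.0°; drift -1.8° → track 232.2°, groundspeed 99.3 kt
Leg 2: heading 41.6°; drift +3.0° → track 44.6°, groundspeed 133.2 kt
Leg 3: heading 266.9°; drift +3.9° → track 270.8°, groundspeed 100.6 kt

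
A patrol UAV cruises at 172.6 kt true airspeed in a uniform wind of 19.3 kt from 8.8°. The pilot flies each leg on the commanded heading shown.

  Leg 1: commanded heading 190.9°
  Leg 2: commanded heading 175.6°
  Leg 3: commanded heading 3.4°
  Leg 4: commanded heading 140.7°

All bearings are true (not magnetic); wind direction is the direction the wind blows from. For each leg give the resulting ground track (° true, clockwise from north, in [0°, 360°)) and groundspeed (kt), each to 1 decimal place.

Leg 1: heading 190.9°; drift -0.2° → track 190.7°, groundspeed 191.9 kt
Leg 2: heading 175.6°; drift +1.3° → track 176.9°, groundspeed 191.4 kt
Leg 3: heading 3.4°; drift -0.7° → track 2.7°, groundspeed 153.4 kt
Leg 4: heading 140.7°; drift +4.4° → track 145.1°, groundspeed 186.0 kt

Leg 1: track=190.7°, groundspeed=191.9 kt
Leg 2: track=176.9°, groundspeed=191.4 kt
Leg 3: track=2.7°, groundspeed=153.4 kt
Leg 4: track=145.1°, groundspeed=186.0 kt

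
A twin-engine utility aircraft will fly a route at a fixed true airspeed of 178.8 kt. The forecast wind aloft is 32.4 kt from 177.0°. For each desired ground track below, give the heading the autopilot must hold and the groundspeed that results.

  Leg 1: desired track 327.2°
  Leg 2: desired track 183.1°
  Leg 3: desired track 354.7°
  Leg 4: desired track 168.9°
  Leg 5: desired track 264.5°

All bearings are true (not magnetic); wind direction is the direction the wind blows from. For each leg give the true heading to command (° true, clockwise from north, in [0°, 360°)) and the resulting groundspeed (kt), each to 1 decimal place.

Leg 1: desired track 327.2°; wind correction -5.2° → command heading 322.0°, groundspeed 206.2 kt
Leg 2: desired track 183.1°; wind correction -1.1° → command heading 182.0°, groundspeed 146.6 kt
Leg 3: desired track 354.7°; wind correction -0.4° → command heading 354.3°, groundspeed 211.2 kt
Leg 4: desired track 168.9°; wind correction +1.5° → command heading 170.4°, groundspeed 146.7 kt
Leg 5: desired track 264.5°; wind correction -10.4° → command heading 254.1°, groundspeed 174.4 kt

Leg 1: heading=322.0°, groundspeed=206.2 kt
Leg 2: heading=182.0°, groundspeed=146.6 kt
Leg 3: heading=354.3°, groundspeed=211.2 kt
Leg 4: heading=170.4°, groundspeed=146.7 kt
Leg 5: heading=254.1°, groundspeed=174.4 kt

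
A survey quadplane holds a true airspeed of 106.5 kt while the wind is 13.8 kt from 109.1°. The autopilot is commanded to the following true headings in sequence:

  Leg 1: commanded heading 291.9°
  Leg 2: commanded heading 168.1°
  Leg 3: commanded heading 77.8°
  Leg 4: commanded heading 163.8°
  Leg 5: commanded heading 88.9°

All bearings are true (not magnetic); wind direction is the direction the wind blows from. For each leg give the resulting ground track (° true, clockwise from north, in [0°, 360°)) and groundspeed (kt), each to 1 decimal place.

Leg 1: track=291.6°, groundspeed=120.3 kt
Leg 2: track=174.9°, groundspeed=100.1 kt
Leg 3: track=73.5°, groundspeed=95.0 kt
Leg 4: track=170.3°, groundspeed=99.2 kt
Leg 5: track=86.0°, groundspeed=93.7 kt

Leg 1: heading 291.9°; drift -0.3° → track 291.6°, groundspeed 120.3 kt
Leg 2: heading 168.1°; drift +6.8° → track 174.9°, groundspeed 100.1 kt
Leg 3: heading 77.8°; drift -4.3° → track 73.5°, groundspeed 95.0 kt
Leg 4: heading 163.8°; drift +6.5° → track 170.3°, groundspeed 99.2 kt
Leg 5: heading 88.9°; drift -2.9° → track 86.0°, groundspeed 93.7 kt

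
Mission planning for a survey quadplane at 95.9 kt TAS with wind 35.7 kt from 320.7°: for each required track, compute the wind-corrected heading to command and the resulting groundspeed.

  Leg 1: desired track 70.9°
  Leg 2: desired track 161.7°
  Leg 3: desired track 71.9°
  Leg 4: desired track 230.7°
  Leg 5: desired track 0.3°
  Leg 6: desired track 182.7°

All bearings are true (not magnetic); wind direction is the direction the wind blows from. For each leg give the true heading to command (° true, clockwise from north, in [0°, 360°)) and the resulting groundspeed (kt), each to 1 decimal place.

Leg 1: desired track 70.9°; wind correction -20.4° → command heading 50.5°, groundspeed 102.2 kt
Leg 2: desired track 161.7°; wind correction +7.7° → command heading 169.4°, groundspeed 128.4 kt
Leg 3: desired track 71.9°; wind correction -20.3° → command heading 51.6°, groundspeed 102.8 kt
Leg 4: desired track 230.7°; wind correction +21.9° → command heading 252.6°, groundspeed 89.0 kt
Leg 5: desired track 0.3°; wind correction -13.7° → command heading 346.6°, groundspeed 65.7 kt
Leg 6: desired track 182.7°; wind correction +14.4° → command heading 197.1°, groundspeed 119.4 kt

Leg 1: heading=50.5°, groundspeed=102.2 kt
Leg 2: heading=169.4°, groundspeed=128.4 kt
Leg 3: heading=51.6°, groundspeed=102.8 kt
Leg 4: heading=252.6°, groundspeed=89.0 kt
Leg 5: heading=346.6°, groundspeed=65.7 kt
Leg 6: heading=197.1°, groundspeed=119.4 kt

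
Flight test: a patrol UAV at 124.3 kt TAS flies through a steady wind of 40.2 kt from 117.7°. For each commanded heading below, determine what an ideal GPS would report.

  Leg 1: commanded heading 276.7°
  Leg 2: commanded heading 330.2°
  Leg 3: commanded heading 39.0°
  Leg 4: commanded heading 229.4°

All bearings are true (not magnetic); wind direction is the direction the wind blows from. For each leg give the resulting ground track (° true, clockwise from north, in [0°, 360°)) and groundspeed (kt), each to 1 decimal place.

Leg 1: track=281.8°, groundspeed=162.5 kt
Leg 2: track=322.4°, groundspeed=159.7 kt
Leg 3: track=20.3°, groundspeed=122.9 kt
Leg 4: track=244.4°, groundspeed=144.1 kt

Leg 1: heading 276.7°; drift +5.1° → track 281.8°, groundspeed 162.5 kt
Leg 2: heading 330.2°; drift -7.8° → track 322.4°, groundspeed 159.7 kt
Leg 3: heading 39.0°; drift -18.7° → track 20.3°, groundspeed 122.9 kt
Leg 4: heading 229.4°; drift +15.0° → track 244.4°, groundspeed 144.1 kt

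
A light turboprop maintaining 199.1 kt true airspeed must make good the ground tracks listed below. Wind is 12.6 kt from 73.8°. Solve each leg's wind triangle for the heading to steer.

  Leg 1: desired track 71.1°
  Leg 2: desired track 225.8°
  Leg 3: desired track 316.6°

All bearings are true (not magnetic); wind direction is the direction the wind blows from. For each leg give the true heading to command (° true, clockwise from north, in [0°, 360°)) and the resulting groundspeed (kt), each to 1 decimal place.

Leg 1: heading=71.3°, groundspeed=186.5 kt
Leg 2: heading=224.1°, groundspeed=210.1 kt
Leg 3: heading=319.8°, groundspeed=204.5 kt

Leg 1: desired track 71.1°; wind correction +0.2° → command heading 71.3°, groundspeed 186.5 kt
Leg 2: desired track 225.8°; wind correction -1.7° → command heading 224.1°, groundspeed 210.1 kt
Leg 3: desired track 316.6°; wind correction +3.2° → command heading 319.8°, groundspeed 204.5 kt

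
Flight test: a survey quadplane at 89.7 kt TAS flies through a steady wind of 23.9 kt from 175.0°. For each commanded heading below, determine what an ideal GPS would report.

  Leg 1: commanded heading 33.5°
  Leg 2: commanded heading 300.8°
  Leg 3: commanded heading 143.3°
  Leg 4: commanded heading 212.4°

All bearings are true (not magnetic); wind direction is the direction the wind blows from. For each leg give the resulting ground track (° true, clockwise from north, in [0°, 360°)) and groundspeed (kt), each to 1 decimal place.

Leg 1: track=25.7°, groundspeed=109.4 kt
Leg 2: track=311.4°, groundspeed=105.5 kt
Leg 3: track=133.0°, groundspeed=70.5 kt
Leg 4: track=224.0°, groundspeed=72.2 kt

Leg 1: heading 33.5°; drift -7.8° → track 25.7°, groundspeed 109.4 kt
Leg 2: heading 300.8°; drift +10.6° → track 311.4°, groundspeed 105.5 kt
Leg 3: heading 143.3°; drift -10.3° → track 133.0°, groundspeed 70.5 kt
Leg 4: heading 212.4°; drift +11.6° → track 224.0°, groundspeed 72.2 kt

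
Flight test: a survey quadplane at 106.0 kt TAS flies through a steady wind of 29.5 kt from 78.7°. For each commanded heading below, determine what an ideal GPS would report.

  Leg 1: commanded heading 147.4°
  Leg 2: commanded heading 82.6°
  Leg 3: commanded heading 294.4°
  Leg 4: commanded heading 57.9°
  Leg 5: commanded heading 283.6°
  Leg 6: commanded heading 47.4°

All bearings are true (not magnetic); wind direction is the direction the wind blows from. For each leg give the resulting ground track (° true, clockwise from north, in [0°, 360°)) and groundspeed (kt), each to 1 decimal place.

Leg 1: track=163.5°, groundspeed=99.2 kt
Leg 2: track=84.1°, groundspeed=76.6 kt
Leg 3: track=286.9°, groundspeed=131.1 kt
Leg 4: track=50.3°, groundspeed=79.1 kt
Leg 5: track=278.3°, groundspeed=133.3 kt
Leg 6: track=36.7°, groundspeed=82.2 kt

Leg 1: heading 147.4°; drift +16.1° → track 163.5°, groundspeed 99.2 kt
Leg 2: heading 82.6°; drift +1.5° → track 84.1°, groundspeed 76.6 kt
Leg 3: heading 294.4°; drift -7.5° → track 286.9°, groundspeed 131.1 kt
Leg 4: heading 57.9°; drift -7.6° → track 50.3°, groundspeed 79.1 kt
Leg 5: heading 283.6°; drift -5.3° → track 278.3°, groundspeed 133.3 kt
Leg 6: heading 47.4°; drift -10.7° → track 36.7°, groundspeed 82.2 kt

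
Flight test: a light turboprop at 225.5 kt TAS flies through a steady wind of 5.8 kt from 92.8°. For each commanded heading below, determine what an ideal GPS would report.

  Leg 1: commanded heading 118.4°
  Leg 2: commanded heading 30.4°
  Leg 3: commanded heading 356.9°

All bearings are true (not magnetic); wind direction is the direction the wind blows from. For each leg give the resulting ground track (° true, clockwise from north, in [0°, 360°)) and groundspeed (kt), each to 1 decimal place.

Leg 1: heading 118.4°; drift +0.7° → track 119.1°, groundspeed 220.3 kt
Leg 2: heading 30.4°; drift -1.3° → track 29.1°, groundspeed 222.9 kt
Leg 3: heading 356.9°; drift -1.5° → track 355.4°, groundspeed 226.2 kt

Leg 1: track=119.1°, groundspeed=220.3 kt
Leg 2: track=29.1°, groundspeed=222.9 kt
Leg 3: track=355.4°, groundspeed=226.2 kt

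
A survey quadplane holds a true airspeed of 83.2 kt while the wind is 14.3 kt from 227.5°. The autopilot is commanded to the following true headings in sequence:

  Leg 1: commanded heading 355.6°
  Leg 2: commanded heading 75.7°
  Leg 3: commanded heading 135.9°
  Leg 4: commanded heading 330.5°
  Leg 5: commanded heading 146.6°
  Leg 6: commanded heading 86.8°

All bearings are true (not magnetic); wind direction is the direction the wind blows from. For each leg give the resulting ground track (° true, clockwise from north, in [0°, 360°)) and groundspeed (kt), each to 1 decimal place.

Leg 1: track=2.6°, groundspeed=92.7 kt
Leg 2: track=71.7°, groundspeed=96.0 kt
Leg 3: track=126.2°, groundspeed=84.8 kt
Leg 4: track=339.7°, groundspeed=87.5 kt
Leg 5: track=136.7°, groundspeed=82.2 kt
Leg 6: track=81.3°, groundspeed=94.7 kt

Leg 1: heading 355.6°; drift +7.0° → track 2.6°, groundspeed 92.7 kt
Leg 2: heading 75.7°; drift -4.0° → track 71.7°, groundspeed 96.0 kt
Leg 3: heading 135.9°; drift -9.7° → track 126.2°, groundspeed 84.8 kt
Leg 4: heading 330.5°; drift +9.2° → track 339.7°, groundspeed 87.5 kt
Leg 5: heading 146.6°; drift -9.9° → track 136.7°, groundspeed 82.2 kt
Leg 6: heading 86.8°; drift -5.5° → track 81.3°, groundspeed 94.7 kt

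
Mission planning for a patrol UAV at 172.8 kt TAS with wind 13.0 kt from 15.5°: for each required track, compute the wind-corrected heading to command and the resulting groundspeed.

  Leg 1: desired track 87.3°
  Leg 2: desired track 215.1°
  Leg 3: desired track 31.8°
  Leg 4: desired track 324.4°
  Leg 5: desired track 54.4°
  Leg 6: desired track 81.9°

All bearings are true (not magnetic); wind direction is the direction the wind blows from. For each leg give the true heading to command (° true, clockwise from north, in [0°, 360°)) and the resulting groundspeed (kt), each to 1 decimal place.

Leg 1: desired track 87.3°; wind correction -4.1° → command heading 83.2°, groundspeed 168.3 kt
Leg 2: desired track 215.1°; wind correction +1.4° → command heading 216.5°, groundspeed 185.0 kt
Leg 3: desired track 31.8°; wind correction -1.2° → command heading 30.6°, groundspeed 160.3 kt
Leg 4: desired track 324.4°; wind correction +3.4° → command heading 327.8°, groundspeed 164.3 kt
Leg 5: desired track 54.4°; wind correction -2.7° → command heading 51.7°, groundspeed 162.5 kt
Leg 6: desired track 81.9°; wind correction -4.0° → command heading 77.9°, groundspeed 167.2 kt

Leg 1: heading=83.2°, groundspeed=168.3 kt
Leg 2: heading=216.5°, groundspeed=185.0 kt
Leg 3: heading=30.6°, groundspeed=160.3 kt
Leg 4: heading=327.8°, groundspeed=164.3 kt
Leg 5: heading=51.7°, groundspeed=162.5 kt
Leg 6: heading=77.9°, groundspeed=167.2 kt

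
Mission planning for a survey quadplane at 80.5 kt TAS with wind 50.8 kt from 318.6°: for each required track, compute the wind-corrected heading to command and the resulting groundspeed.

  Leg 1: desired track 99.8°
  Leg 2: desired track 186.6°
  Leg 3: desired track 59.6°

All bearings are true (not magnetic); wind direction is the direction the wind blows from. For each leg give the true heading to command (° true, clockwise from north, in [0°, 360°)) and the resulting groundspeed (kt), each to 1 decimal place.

Leg 1: desired track 99.8°; wind correction -23.3° → command heading 76.5°, groundspeed 113.5 kt
Leg 2: desired track 186.6°; wind correction +28.0° → command heading 214.6°, groundspeed 105.1 kt
Leg 3: desired track 59.6°; wind correction -38.3° → command heading 21.3°, groundspeed 72.9 kt

Leg 1: heading=76.5°, groundspeed=113.5 kt
Leg 2: heading=214.6°, groundspeed=105.1 kt
Leg 3: heading=21.3°, groundspeed=72.9 kt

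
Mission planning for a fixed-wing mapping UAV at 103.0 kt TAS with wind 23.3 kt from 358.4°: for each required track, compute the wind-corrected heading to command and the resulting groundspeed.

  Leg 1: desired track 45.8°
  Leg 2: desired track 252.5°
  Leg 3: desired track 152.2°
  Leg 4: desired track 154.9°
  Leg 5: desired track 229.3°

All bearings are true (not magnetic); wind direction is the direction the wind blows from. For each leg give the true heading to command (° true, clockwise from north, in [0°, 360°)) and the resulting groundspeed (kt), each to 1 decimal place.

Leg 1: heading=36.2°, groundspeed=85.8 kt
Leg 2: heading=265.1°, groundspeed=106.9 kt
Leg 3: heading=146.5°, groundspeed=123.4 kt
Leg 4: heading=149.7°, groundspeed=123.9 kt
Leg 5: heading=239.4°, groundspeed=116.1 kt

Leg 1: desired track 45.8°; wind correction -9.6° → command heading 36.2°, groundspeed 85.8 kt
Leg 2: desired track 252.5°; wind correction +12.6° → command heading 265.1°, groundspeed 106.9 kt
Leg 3: desired track 152.2°; wind correction -5.7° → command heading 146.5°, groundspeed 123.4 kt
Leg 4: desired track 154.9°; wind correction -5.2° → command heading 149.7°, groundspeed 123.9 kt
Leg 5: desired track 229.3°; wind correction +10.1° → command heading 239.4°, groundspeed 116.1 kt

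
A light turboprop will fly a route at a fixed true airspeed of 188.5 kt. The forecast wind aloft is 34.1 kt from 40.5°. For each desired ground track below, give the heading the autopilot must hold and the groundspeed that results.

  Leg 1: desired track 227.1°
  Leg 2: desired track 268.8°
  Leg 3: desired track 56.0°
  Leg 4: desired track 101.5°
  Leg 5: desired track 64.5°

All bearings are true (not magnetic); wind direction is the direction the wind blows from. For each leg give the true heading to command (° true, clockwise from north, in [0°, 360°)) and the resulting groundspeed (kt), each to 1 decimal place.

Leg 1: heading=228.3°, groundspeed=222.3 kt
Leg 2: heading=276.6°, groundspeed=209.5 kt
Leg 3: heading=53.2°, groundspeed=155.4 kt
Leg 4: heading=92.4°, groundspeed=169.6 kt
Leg 5: heading=60.3°, groundspeed=156.8 kt

Leg 1: desired track 227.1°; wind correction +1.2° → command heading 228.3°, groundspeed 222.3 kt
Leg 2: desired track 268.8°; wind correction +7.8° → command heading 276.6°, groundspeed 209.5 kt
Leg 3: desired track 56.0°; wind correction -2.8° → command heading 53.2°, groundspeed 155.4 kt
Leg 4: desired track 101.5°; wind correction -9.1° → command heading 92.4°, groundspeed 169.6 kt
Leg 5: desired track 64.5°; wind correction -4.2° → command heading 60.3°, groundspeed 156.8 kt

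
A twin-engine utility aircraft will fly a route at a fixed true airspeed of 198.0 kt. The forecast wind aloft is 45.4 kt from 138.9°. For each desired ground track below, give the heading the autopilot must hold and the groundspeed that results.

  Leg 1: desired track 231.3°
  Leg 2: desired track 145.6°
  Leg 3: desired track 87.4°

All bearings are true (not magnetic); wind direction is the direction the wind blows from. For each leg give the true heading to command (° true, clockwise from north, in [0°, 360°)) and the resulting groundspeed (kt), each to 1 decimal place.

Leg 1: heading=218.1°, groundspeed=194.6 kt
Leg 2: heading=144.1°, groundspeed=152.8 kt
Leg 3: heading=97.7°, groundspeed=166.5 kt

Leg 1: desired track 231.3°; wind correction -13.2° → command heading 218.1°, groundspeed 194.6 kt
Leg 2: desired track 145.6°; wind correction -1.5° → command heading 144.1°, groundspeed 152.8 kt
Leg 3: desired track 87.4°; wind correction +10.3° → command heading 97.7°, groundspeed 166.5 kt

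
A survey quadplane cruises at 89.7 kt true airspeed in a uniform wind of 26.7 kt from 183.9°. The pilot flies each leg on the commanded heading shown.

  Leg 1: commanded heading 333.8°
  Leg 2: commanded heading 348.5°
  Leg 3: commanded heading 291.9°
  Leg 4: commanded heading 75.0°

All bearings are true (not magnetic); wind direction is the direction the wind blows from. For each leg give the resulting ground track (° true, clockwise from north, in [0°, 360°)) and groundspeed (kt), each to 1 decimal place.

Leg 1: heading 333.8°; drift +6.8° → track 340.6°, groundspeed 113.6 kt
Leg 2: heading 348.5°; drift +3.5° → track 352.0°, groundspeed 115.7 kt
Leg 3: heading 291.9°; drift +14.5° → track 306.4°, groundspeed 101.2 kt
Leg 4: heading 75.0°; drift -14.4° → track 60.6°, groundspeed 101.5 kt

Leg 1: track=340.6°, groundspeed=113.6 kt
Leg 2: track=352.0°, groundspeed=115.7 kt
Leg 3: track=306.4°, groundspeed=101.2 kt
Leg 4: track=60.6°, groundspeed=101.5 kt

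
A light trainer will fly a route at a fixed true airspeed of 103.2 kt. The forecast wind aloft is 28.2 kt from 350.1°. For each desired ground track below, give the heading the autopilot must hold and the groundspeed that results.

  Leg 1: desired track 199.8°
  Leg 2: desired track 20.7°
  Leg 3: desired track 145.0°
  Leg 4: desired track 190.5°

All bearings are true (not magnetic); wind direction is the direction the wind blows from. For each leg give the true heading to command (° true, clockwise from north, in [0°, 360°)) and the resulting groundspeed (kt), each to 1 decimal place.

Leg 1: desired track 199.8°; wind correction +7.8° → command heading 207.6°, groundspeed 126.7 kt
Leg 2: desired track 20.7°; wind correction -8.0° → command heading 12.7°, groundspeed 77.9 kt
Leg 3: desired track 145.0°; wind correction -6.7° → command heading 138.3°, groundspeed 128.0 kt
Leg 4: desired track 190.5°; wind correction +5.5° → command heading 196.0°, groundspeed 129.2 kt

Leg 1: heading=207.6°, groundspeed=126.7 kt
Leg 2: heading=12.7°, groundspeed=77.9 kt
Leg 3: heading=138.3°, groundspeed=128.0 kt
Leg 4: heading=196.0°, groundspeed=129.2 kt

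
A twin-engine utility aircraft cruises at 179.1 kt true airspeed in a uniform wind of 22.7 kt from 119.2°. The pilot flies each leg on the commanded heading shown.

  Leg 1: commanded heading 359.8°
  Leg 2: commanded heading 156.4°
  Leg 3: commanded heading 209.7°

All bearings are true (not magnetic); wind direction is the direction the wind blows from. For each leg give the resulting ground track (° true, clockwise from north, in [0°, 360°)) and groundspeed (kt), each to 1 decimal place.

Leg 1: heading 359.8°; drift -5.9° → track 353.9°, groundspeed 191.3 kt
Leg 2: heading 156.4°; drift +4.9° → track 161.3°, groundspeed 161.6 kt
Leg 3: heading 209.7°; drift +7.2° → track 216.9°, groundspeed 180.7 kt

Leg 1: track=353.9°, groundspeed=191.3 kt
Leg 2: track=161.3°, groundspeed=161.6 kt
Leg 3: track=216.9°, groundspeed=180.7 kt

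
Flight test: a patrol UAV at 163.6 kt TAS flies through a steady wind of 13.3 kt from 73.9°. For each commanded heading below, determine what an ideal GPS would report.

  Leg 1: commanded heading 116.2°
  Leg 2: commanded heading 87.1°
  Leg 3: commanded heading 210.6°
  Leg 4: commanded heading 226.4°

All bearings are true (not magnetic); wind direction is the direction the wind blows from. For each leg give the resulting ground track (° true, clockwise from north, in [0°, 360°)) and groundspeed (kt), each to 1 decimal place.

Leg 1: track=119.5°, groundspeed=154.0 kt
Leg 2: track=88.3°, groundspeed=150.7 kt
Leg 3: track=213.6°, groundspeed=173.5 kt
Leg 4: track=228.4°, groundspeed=175.5 kt

Leg 1: heading 116.2°; drift +3.3° → track 119.5°, groundspeed 154.0 kt
Leg 2: heading 87.1°; drift +1.2° → track 88.3°, groundspeed 150.7 kt
Leg 3: heading 210.6°; drift +3.0° → track 213.6°, groundspeed 173.5 kt
Leg 4: heading 226.4°; drift +2.0° → track 228.4°, groundspeed 175.5 kt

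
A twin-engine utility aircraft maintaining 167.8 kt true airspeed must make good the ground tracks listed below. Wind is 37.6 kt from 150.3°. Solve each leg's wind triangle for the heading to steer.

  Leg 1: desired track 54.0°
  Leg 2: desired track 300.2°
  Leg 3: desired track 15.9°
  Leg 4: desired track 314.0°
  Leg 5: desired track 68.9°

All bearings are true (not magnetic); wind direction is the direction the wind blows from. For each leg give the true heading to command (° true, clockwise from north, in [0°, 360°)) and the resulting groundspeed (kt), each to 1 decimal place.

Leg 1: heading=66.9°, groundspeed=167.7 kt
Leg 2: heading=293.7°, groundspeed=199.3 kt
Leg 3: heading=25.1°, groundspeed=191.9 kt
Leg 4: heading=310.4°, groundspeed=203.6 kt
Leg 5: heading=81.7°, groundspeed=158.0 kt

Leg 1: desired track 54.0°; wind correction +12.9° → command heading 66.9°, groundspeed 167.7 kt
Leg 2: desired track 300.2°; wind correction -6.5° → command heading 293.7°, groundspeed 199.3 kt
Leg 3: desired track 15.9°; wind correction +9.2° → command heading 25.1°, groundspeed 191.9 kt
Leg 4: desired track 314.0°; wind correction -3.6° → command heading 310.4°, groundspeed 203.6 kt
Leg 5: desired track 68.9°; wind correction +12.8° → command heading 81.7°, groundspeed 158.0 kt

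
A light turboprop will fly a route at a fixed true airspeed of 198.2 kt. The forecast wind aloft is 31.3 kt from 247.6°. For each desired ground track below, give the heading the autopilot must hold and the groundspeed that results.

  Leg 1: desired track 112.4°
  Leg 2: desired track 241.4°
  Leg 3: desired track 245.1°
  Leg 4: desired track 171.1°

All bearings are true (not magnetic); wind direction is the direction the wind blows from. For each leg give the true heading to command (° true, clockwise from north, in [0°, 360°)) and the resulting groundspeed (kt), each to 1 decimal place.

Leg 1: heading=118.8°, groundspeed=219.2 kt
Leg 2: heading=242.4°, groundspeed=167.1 kt
Leg 3: heading=245.5°, groundspeed=166.9 kt
Leg 4: heading=179.9°, groundspeed=188.5 kt

Leg 1: desired track 112.4°; wind correction +6.4° → command heading 118.8°, groundspeed 219.2 kt
Leg 2: desired track 241.4°; wind correction +1.0° → command heading 242.4°, groundspeed 167.1 kt
Leg 3: desired track 245.1°; wind correction +0.4° → command heading 245.5°, groundspeed 166.9 kt
Leg 4: desired track 171.1°; wind correction +8.8° → command heading 179.9°, groundspeed 188.5 kt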